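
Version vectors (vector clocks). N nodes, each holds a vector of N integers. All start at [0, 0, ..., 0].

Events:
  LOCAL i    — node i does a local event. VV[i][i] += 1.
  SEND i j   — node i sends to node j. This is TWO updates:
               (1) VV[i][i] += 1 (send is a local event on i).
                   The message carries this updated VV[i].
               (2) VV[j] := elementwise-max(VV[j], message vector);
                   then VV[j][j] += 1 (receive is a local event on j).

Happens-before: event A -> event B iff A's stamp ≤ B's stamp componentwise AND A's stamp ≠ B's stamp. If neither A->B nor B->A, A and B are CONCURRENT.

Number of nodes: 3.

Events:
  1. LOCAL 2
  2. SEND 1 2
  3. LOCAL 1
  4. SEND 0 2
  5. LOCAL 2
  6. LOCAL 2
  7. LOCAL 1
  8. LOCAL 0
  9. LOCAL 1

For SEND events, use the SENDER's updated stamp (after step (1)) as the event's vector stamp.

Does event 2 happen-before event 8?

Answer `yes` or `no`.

Answer: no

Derivation:
Initial: VV[0]=[0, 0, 0]
Initial: VV[1]=[0, 0, 0]
Initial: VV[2]=[0, 0, 0]
Event 1: LOCAL 2: VV[2][2]++ -> VV[2]=[0, 0, 1]
Event 2: SEND 1->2: VV[1][1]++ -> VV[1]=[0, 1, 0], msg_vec=[0, 1, 0]; VV[2]=max(VV[2],msg_vec) then VV[2][2]++ -> VV[2]=[0, 1, 2]
Event 3: LOCAL 1: VV[1][1]++ -> VV[1]=[0, 2, 0]
Event 4: SEND 0->2: VV[0][0]++ -> VV[0]=[1, 0, 0], msg_vec=[1, 0, 0]; VV[2]=max(VV[2],msg_vec) then VV[2][2]++ -> VV[2]=[1, 1, 3]
Event 5: LOCAL 2: VV[2][2]++ -> VV[2]=[1, 1, 4]
Event 6: LOCAL 2: VV[2][2]++ -> VV[2]=[1, 1, 5]
Event 7: LOCAL 1: VV[1][1]++ -> VV[1]=[0, 3, 0]
Event 8: LOCAL 0: VV[0][0]++ -> VV[0]=[2, 0, 0]
Event 9: LOCAL 1: VV[1][1]++ -> VV[1]=[0, 4, 0]
Event 2 stamp: [0, 1, 0]
Event 8 stamp: [2, 0, 0]
[0, 1, 0] <= [2, 0, 0]? False. Equal? False. Happens-before: False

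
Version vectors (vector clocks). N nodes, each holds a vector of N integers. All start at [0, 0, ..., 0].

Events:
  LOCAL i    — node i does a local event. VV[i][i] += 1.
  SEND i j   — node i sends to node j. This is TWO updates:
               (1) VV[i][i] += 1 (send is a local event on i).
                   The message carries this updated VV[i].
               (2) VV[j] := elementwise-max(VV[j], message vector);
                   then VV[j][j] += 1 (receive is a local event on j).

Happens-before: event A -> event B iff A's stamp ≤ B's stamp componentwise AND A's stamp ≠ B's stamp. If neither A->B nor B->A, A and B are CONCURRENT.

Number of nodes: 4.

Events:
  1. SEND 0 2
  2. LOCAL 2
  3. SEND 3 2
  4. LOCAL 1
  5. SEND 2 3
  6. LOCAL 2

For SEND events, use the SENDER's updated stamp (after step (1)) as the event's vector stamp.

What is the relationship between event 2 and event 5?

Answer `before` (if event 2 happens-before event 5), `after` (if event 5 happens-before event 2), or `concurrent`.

Answer: before

Derivation:
Initial: VV[0]=[0, 0, 0, 0]
Initial: VV[1]=[0, 0, 0, 0]
Initial: VV[2]=[0, 0, 0, 0]
Initial: VV[3]=[0, 0, 0, 0]
Event 1: SEND 0->2: VV[0][0]++ -> VV[0]=[1, 0, 0, 0], msg_vec=[1, 0, 0, 0]; VV[2]=max(VV[2],msg_vec) then VV[2][2]++ -> VV[2]=[1, 0, 1, 0]
Event 2: LOCAL 2: VV[2][2]++ -> VV[2]=[1, 0, 2, 0]
Event 3: SEND 3->2: VV[3][3]++ -> VV[3]=[0, 0, 0, 1], msg_vec=[0, 0, 0, 1]; VV[2]=max(VV[2],msg_vec) then VV[2][2]++ -> VV[2]=[1, 0, 3, 1]
Event 4: LOCAL 1: VV[1][1]++ -> VV[1]=[0, 1, 0, 0]
Event 5: SEND 2->3: VV[2][2]++ -> VV[2]=[1, 0, 4, 1], msg_vec=[1, 0, 4, 1]; VV[3]=max(VV[3],msg_vec) then VV[3][3]++ -> VV[3]=[1, 0, 4, 2]
Event 6: LOCAL 2: VV[2][2]++ -> VV[2]=[1, 0, 5, 1]
Event 2 stamp: [1, 0, 2, 0]
Event 5 stamp: [1, 0, 4, 1]
[1, 0, 2, 0] <= [1, 0, 4, 1]? True
[1, 0, 4, 1] <= [1, 0, 2, 0]? False
Relation: before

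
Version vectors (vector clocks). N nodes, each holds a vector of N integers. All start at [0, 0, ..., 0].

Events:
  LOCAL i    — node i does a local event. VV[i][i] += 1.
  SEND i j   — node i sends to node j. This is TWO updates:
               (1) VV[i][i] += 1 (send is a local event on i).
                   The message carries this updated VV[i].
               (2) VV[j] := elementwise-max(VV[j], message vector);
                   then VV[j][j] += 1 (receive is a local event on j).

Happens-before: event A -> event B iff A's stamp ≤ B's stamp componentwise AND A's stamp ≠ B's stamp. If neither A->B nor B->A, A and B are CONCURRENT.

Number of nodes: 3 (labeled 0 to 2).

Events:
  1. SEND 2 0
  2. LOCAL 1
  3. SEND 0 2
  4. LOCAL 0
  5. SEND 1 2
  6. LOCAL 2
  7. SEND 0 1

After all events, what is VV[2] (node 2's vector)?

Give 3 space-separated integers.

Initial: VV[0]=[0, 0, 0]
Initial: VV[1]=[0, 0, 0]
Initial: VV[2]=[0, 0, 0]
Event 1: SEND 2->0: VV[2][2]++ -> VV[2]=[0, 0, 1], msg_vec=[0, 0, 1]; VV[0]=max(VV[0],msg_vec) then VV[0][0]++ -> VV[0]=[1, 0, 1]
Event 2: LOCAL 1: VV[1][1]++ -> VV[1]=[0, 1, 0]
Event 3: SEND 0->2: VV[0][0]++ -> VV[0]=[2, 0, 1], msg_vec=[2, 0, 1]; VV[2]=max(VV[2],msg_vec) then VV[2][2]++ -> VV[2]=[2, 0, 2]
Event 4: LOCAL 0: VV[0][0]++ -> VV[0]=[3, 0, 1]
Event 5: SEND 1->2: VV[1][1]++ -> VV[1]=[0, 2, 0], msg_vec=[0, 2, 0]; VV[2]=max(VV[2],msg_vec) then VV[2][2]++ -> VV[2]=[2, 2, 3]
Event 6: LOCAL 2: VV[2][2]++ -> VV[2]=[2, 2, 4]
Event 7: SEND 0->1: VV[0][0]++ -> VV[0]=[4, 0, 1], msg_vec=[4, 0, 1]; VV[1]=max(VV[1],msg_vec) then VV[1][1]++ -> VV[1]=[4, 3, 1]
Final vectors: VV[0]=[4, 0, 1]; VV[1]=[4, 3, 1]; VV[2]=[2, 2, 4]

Answer: 2 2 4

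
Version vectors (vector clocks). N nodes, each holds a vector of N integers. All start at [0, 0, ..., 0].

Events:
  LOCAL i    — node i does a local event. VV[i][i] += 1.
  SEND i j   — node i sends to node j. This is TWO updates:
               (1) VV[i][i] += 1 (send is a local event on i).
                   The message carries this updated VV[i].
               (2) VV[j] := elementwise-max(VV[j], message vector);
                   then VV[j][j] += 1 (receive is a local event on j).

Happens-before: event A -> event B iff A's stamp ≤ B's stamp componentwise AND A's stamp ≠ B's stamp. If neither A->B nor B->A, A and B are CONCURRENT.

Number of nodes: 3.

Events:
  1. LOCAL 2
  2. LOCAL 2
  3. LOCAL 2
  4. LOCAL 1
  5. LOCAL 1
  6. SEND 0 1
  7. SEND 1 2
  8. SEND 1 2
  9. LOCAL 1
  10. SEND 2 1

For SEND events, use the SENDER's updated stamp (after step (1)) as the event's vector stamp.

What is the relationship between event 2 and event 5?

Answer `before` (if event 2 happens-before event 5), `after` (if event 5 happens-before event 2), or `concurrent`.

Initial: VV[0]=[0, 0, 0]
Initial: VV[1]=[0, 0, 0]
Initial: VV[2]=[0, 0, 0]
Event 1: LOCAL 2: VV[2][2]++ -> VV[2]=[0, 0, 1]
Event 2: LOCAL 2: VV[2][2]++ -> VV[2]=[0, 0, 2]
Event 3: LOCAL 2: VV[2][2]++ -> VV[2]=[0, 0, 3]
Event 4: LOCAL 1: VV[1][1]++ -> VV[1]=[0, 1, 0]
Event 5: LOCAL 1: VV[1][1]++ -> VV[1]=[0, 2, 0]
Event 6: SEND 0->1: VV[0][0]++ -> VV[0]=[1, 0, 0], msg_vec=[1, 0, 0]; VV[1]=max(VV[1],msg_vec) then VV[1][1]++ -> VV[1]=[1, 3, 0]
Event 7: SEND 1->2: VV[1][1]++ -> VV[1]=[1, 4, 0], msg_vec=[1, 4, 0]; VV[2]=max(VV[2],msg_vec) then VV[2][2]++ -> VV[2]=[1, 4, 4]
Event 8: SEND 1->2: VV[1][1]++ -> VV[1]=[1, 5, 0], msg_vec=[1, 5, 0]; VV[2]=max(VV[2],msg_vec) then VV[2][2]++ -> VV[2]=[1, 5, 5]
Event 9: LOCAL 1: VV[1][1]++ -> VV[1]=[1, 6, 0]
Event 10: SEND 2->1: VV[2][2]++ -> VV[2]=[1, 5, 6], msg_vec=[1, 5, 6]; VV[1]=max(VV[1],msg_vec) then VV[1][1]++ -> VV[1]=[1, 7, 6]
Event 2 stamp: [0, 0, 2]
Event 5 stamp: [0, 2, 0]
[0, 0, 2] <= [0, 2, 0]? False
[0, 2, 0] <= [0, 0, 2]? False
Relation: concurrent

Answer: concurrent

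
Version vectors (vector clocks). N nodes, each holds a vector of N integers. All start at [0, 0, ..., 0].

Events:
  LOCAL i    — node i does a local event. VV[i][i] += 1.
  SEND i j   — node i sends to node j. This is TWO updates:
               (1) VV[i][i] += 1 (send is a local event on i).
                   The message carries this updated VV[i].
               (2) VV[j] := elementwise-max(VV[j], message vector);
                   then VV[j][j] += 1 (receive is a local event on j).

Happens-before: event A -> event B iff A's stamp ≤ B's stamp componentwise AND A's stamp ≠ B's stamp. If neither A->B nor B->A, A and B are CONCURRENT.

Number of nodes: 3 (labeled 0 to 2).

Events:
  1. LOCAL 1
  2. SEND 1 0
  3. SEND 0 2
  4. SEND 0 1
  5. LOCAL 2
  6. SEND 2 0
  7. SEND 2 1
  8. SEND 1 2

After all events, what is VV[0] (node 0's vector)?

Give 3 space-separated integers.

Answer: 4 2 3

Derivation:
Initial: VV[0]=[0, 0, 0]
Initial: VV[1]=[0, 0, 0]
Initial: VV[2]=[0, 0, 0]
Event 1: LOCAL 1: VV[1][1]++ -> VV[1]=[0, 1, 0]
Event 2: SEND 1->0: VV[1][1]++ -> VV[1]=[0, 2, 0], msg_vec=[0, 2, 0]; VV[0]=max(VV[0],msg_vec) then VV[0][0]++ -> VV[0]=[1, 2, 0]
Event 3: SEND 0->2: VV[0][0]++ -> VV[0]=[2, 2, 0], msg_vec=[2, 2, 0]; VV[2]=max(VV[2],msg_vec) then VV[2][2]++ -> VV[2]=[2, 2, 1]
Event 4: SEND 0->1: VV[0][0]++ -> VV[0]=[3, 2, 0], msg_vec=[3, 2, 0]; VV[1]=max(VV[1],msg_vec) then VV[1][1]++ -> VV[1]=[3, 3, 0]
Event 5: LOCAL 2: VV[2][2]++ -> VV[2]=[2, 2, 2]
Event 6: SEND 2->0: VV[2][2]++ -> VV[2]=[2, 2, 3], msg_vec=[2, 2, 3]; VV[0]=max(VV[0],msg_vec) then VV[0][0]++ -> VV[0]=[4, 2, 3]
Event 7: SEND 2->1: VV[2][2]++ -> VV[2]=[2, 2, 4], msg_vec=[2, 2, 4]; VV[1]=max(VV[1],msg_vec) then VV[1][1]++ -> VV[1]=[3, 4, 4]
Event 8: SEND 1->2: VV[1][1]++ -> VV[1]=[3, 5, 4], msg_vec=[3, 5, 4]; VV[2]=max(VV[2],msg_vec) then VV[2][2]++ -> VV[2]=[3, 5, 5]
Final vectors: VV[0]=[4, 2, 3]; VV[1]=[3, 5, 4]; VV[2]=[3, 5, 5]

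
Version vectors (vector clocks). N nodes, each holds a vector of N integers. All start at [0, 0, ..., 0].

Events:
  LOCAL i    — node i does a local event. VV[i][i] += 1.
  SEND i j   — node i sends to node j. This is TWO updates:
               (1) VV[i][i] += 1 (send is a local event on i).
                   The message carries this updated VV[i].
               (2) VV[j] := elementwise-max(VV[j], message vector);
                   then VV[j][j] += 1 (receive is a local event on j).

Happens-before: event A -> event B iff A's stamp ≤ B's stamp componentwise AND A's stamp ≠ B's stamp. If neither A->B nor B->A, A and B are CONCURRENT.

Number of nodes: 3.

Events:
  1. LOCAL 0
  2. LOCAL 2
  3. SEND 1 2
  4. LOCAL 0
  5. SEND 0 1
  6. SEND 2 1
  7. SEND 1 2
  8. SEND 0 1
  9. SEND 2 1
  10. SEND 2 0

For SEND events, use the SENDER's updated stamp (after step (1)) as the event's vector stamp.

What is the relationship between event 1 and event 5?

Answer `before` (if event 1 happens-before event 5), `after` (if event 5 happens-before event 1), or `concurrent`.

Initial: VV[0]=[0, 0, 0]
Initial: VV[1]=[0, 0, 0]
Initial: VV[2]=[0, 0, 0]
Event 1: LOCAL 0: VV[0][0]++ -> VV[0]=[1, 0, 0]
Event 2: LOCAL 2: VV[2][2]++ -> VV[2]=[0, 0, 1]
Event 3: SEND 1->2: VV[1][1]++ -> VV[1]=[0, 1, 0], msg_vec=[0, 1, 0]; VV[2]=max(VV[2],msg_vec) then VV[2][2]++ -> VV[2]=[0, 1, 2]
Event 4: LOCAL 0: VV[0][0]++ -> VV[0]=[2, 0, 0]
Event 5: SEND 0->1: VV[0][0]++ -> VV[0]=[3, 0, 0], msg_vec=[3, 0, 0]; VV[1]=max(VV[1],msg_vec) then VV[1][1]++ -> VV[1]=[3, 2, 0]
Event 6: SEND 2->1: VV[2][2]++ -> VV[2]=[0, 1, 3], msg_vec=[0, 1, 3]; VV[1]=max(VV[1],msg_vec) then VV[1][1]++ -> VV[1]=[3, 3, 3]
Event 7: SEND 1->2: VV[1][1]++ -> VV[1]=[3, 4, 3], msg_vec=[3, 4, 3]; VV[2]=max(VV[2],msg_vec) then VV[2][2]++ -> VV[2]=[3, 4, 4]
Event 8: SEND 0->1: VV[0][0]++ -> VV[0]=[4, 0, 0], msg_vec=[4, 0, 0]; VV[1]=max(VV[1],msg_vec) then VV[1][1]++ -> VV[1]=[4, 5, 3]
Event 9: SEND 2->1: VV[2][2]++ -> VV[2]=[3, 4, 5], msg_vec=[3, 4, 5]; VV[1]=max(VV[1],msg_vec) then VV[1][1]++ -> VV[1]=[4, 6, 5]
Event 10: SEND 2->0: VV[2][2]++ -> VV[2]=[3, 4, 6], msg_vec=[3, 4, 6]; VV[0]=max(VV[0],msg_vec) then VV[0][0]++ -> VV[0]=[5, 4, 6]
Event 1 stamp: [1, 0, 0]
Event 5 stamp: [3, 0, 0]
[1, 0, 0] <= [3, 0, 0]? True
[3, 0, 0] <= [1, 0, 0]? False
Relation: before

Answer: before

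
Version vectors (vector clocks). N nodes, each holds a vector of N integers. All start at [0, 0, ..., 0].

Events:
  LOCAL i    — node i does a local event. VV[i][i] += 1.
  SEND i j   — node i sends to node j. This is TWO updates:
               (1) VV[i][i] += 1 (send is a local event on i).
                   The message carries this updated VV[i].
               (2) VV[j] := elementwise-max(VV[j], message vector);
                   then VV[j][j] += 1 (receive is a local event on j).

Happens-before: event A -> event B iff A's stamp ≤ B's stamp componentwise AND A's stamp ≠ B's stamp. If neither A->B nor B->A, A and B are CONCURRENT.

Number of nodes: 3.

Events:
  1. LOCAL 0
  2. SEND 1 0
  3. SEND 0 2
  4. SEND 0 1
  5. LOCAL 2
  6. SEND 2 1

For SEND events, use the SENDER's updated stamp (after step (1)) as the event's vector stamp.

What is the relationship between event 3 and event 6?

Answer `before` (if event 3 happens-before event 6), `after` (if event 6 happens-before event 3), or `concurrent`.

Initial: VV[0]=[0, 0, 0]
Initial: VV[1]=[0, 0, 0]
Initial: VV[2]=[0, 0, 0]
Event 1: LOCAL 0: VV[0][0]++ -> VV[0]=[1, 0, 0]
Event 2: SEND 1->0: VV[1][1]++ -> VV[1]=[0, 1, 0], msg_vec=[0, 1, 0]; VV[0]=max(VV[0],msg_vec) then VV[0][0]++ -> VV[0]=[2, 1, 0]
Event 3: SEND 0->2: VV[0][0]++ -> VV[0]=[3, 1, 0], msg_vec=[3, 1, 0]; VV[2]=max(VV[2],msg_vec) then VV[2][2]++ -> VV[2]=[3, 1, 1]
Event 4: SEND 0->1: VV[0][0]++ -> VV[0]=[4, 1, 0], msg_vec=[4, 1, 0]; VV[1]=max(VV[1],msg_vec) then VV[1][1]++ -> VV[1]=[4, 2, 0]
Event 5: LOCAL 2: VV[2][2]++ -> VV[2]=[3, 1, 2]
Event 6: SEND 2->1: VV[2][2]++ -> VV[2]=[3, 1, 3], msg_vec=[3, 1, 3]; VV[1]=max(VV[1],msg_vec) then VV[1][1]++ -> VV[1]=[4, 3, 3]
Event 3 stamp: [3, 1, 0]
Event 6 stamp: [3, 1, 3]
[3, 1, 0] <= [3, 1, 3]? True
[3, 1, 3] <= [3, 1, 0]? False
Relation: before

Answer: before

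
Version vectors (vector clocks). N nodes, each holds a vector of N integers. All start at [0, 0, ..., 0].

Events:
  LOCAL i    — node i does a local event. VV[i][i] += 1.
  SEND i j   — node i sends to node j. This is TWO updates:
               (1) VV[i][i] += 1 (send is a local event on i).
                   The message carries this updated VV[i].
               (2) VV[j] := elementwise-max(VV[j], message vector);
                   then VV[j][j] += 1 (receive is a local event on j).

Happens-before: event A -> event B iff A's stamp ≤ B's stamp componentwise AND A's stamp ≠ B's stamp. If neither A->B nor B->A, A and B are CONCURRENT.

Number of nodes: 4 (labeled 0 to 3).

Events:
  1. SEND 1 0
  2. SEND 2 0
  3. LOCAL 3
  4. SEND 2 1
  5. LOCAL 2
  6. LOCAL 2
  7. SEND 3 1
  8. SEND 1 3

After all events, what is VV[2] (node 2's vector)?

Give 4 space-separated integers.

Initial: VV[0]=[0, 0, 0, 0]
Initial: VV[1]=[0, 0, 0, 0]
Initial: VV[2]=[0, 0, 0, 0]
Initial: VV[3]=[0, 0, 0, 0]
Event 1: SEND 1->0: VV[1][1]++ -> VV[1]=[0, 1, 0, 0], msg_vec=[0, 1, 0, 0]; VV[0]=max(VV[0],msg_vec) then VV[0][0]++ -> VV[0]=[1, 1, 0, 0]
Event 2: SEND 2->0: VV[2][2]++ -> VV[2]=[0, 0, 1, 0], msg_vec=[0, 0, 1, 0]; VV[0]=max(VV[0],msg_vec) then VV[0][0]++ -> VV[0]=[2, 1, 1, 0]
Event 3: LOCAL 3: VV[3][3]++ -> VV[3]=[0, 0, 0, 1]
Event 4: SEND 2->1: VV[2][2]++ -> VV[2]=[0, 0, 2, 0], msg_vec=[0, 0, 2, 0]; VV[1]=max(VV[1],msg_vec) then VV[1][1]++ -> VV[1]=[0, 2, 2, 0]
Event 5: LOCAL 2: VV[2][2]++ -> VV[2]=[0, 0, 3, 0]
Event 6: LOCAL 2: VV[2][2]++ -> VV[2]=[0, 0, 4, 0]
Event 7: SEND 3->1: VV[3][3]++ -> VV[3]=[0, 0, 0, 2], msg_vec=[0, 0, 0, 2]; VV[1]=max(VV[1],msg_vec) then VV[1][1]++ -> VV[1]=[0, 3, 2, 2]
Event 8: SEND 1->3: VV[1][1]++ -> VV[1]=[0, 4, 2, 2], msg_vec=[0, 4, 2, 2]; VV[3]=max(VV[3],msg_vec) then VV[3][3]++ -> VV[3]=[0, 4, 2, 3]
Final vectors: VV[0]=[2, 1, 1, 0]; VV[1]=[0, 4, 2, 2]; VV[2]=[0, 0, 4, 0]; VV[3]=[0, 4, 2, 3]

Answer: 0 0 4 0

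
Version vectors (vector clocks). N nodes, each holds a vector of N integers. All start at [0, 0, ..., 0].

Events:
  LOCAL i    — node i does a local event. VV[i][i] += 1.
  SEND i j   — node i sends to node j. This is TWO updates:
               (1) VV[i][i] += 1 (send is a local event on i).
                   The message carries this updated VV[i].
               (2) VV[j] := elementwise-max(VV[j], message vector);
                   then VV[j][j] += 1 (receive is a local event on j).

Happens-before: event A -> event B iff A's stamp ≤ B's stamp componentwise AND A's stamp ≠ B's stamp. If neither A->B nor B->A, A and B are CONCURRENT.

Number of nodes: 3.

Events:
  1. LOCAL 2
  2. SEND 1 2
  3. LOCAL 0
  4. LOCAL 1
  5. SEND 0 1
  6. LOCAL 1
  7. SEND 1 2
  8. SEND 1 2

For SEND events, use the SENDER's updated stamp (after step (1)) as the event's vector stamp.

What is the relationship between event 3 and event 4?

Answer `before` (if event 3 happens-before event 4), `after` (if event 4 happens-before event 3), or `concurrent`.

Answer: concurrent

Derivation:
Initial: VV[0]=[0, 0, 0]
Initial: VV[1]=[0, 0, 0]
Initial: VV[2]=[0, 0, 0]
Event 1: LOCAL 2: VV[2][2]++ -> VV[2]=[0, 0, 1]
Event 2: SEND 1->2: VV[1][1]++ -> VV[1]=[0, 1, 0], msg_vec=[0, 1, 0]; VV[2]=max(VV[2],msg_vec) then VV[2][2]++ -> VV[2]=[0, 1, 2]
Event 3: LOCAL 0: VV[0][0]++ -> VV[0]=[1, 0, 0]
Event 4: LOCAL 1: VV[1][1]++ -> VV[1]=[0, 2, 0]
Event 5: SEND 0->1: VV[0][0]++ -> VV[0]=[2, 0, 0], msg_vec=[2, 0, 0]; VV[1]=max(VV[1],msg_vec) then VV[1][1]++ -> VV[1]=[2, 3, 0]
Event 6: LOCAL 1: VV[1][1]++ -> VV[1]=[2, 4, 0]
Event 7: SEND 1->2: VV[1][1]++ -> VV[1]=[2, 5, 0], msg_vec=[2, 5, 0]; VV[2]=max(VV[2],msg_vec) then VV[2][2]++ -> VV[2]=[2, 5, 3]
Event 8: SEND 1->2: VV[1][1]++ -> VV[1]=[2, 6, 0], msg_vec=[2, 6, 0]; VV[2]=max(VV[2],msg_vec) then VV[2][2]++ -> VV[2]=[2, 6, 4]
Event 3 stamp: [1, 0, 0]
Event 4 stamp: [0, 2, 0]
[1, 0, 0] <= [0, 2, 0]? False
[0, 2, 0] <= [1, 0, 0]? False
Relation: concurrent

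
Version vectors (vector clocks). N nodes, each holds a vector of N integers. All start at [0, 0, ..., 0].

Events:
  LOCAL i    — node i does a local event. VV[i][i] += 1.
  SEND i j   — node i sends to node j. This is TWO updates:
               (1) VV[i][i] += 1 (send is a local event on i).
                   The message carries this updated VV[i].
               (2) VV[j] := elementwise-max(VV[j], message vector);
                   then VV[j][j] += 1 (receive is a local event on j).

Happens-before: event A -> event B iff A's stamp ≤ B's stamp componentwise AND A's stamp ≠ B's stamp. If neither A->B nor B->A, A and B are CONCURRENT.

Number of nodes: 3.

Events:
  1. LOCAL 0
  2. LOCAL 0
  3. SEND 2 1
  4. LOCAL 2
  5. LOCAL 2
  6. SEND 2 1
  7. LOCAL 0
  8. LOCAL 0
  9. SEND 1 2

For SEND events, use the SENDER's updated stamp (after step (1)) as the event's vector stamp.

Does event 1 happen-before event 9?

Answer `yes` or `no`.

Initial: VV[0]=[0, 0, 0]
Initial: VV[1]=[0, 0, 0]
Initial: VV[2]=[0, 0, 0]
Event 1: LOCAL 0: VV[0][0]++ -> VV[0]=[1, 0, 0]
Event 2: LOCAL 0: VV[0][0]++ -> VV[0]=[2, 0, 0]
Event 3: SEND 2->1: VV[2][2]++ -> VV[2]=[0, 0, 1], msg_vec=[0, 0, 1]; VV[1]=max(VV[1],msg_vec) then VV[1][1]++ -> VV[1]=[0, 1, 1]
Event 4: LOCAL 2: VV[2][2]++ -> VV[2]=[0, 0, 2]
Event 5: LOCAL 2: VV[2][2]++ -> VV[2]=[0, 0, 3]
Event 6: SEND 2->1: VV[2][2]++ -> VV[2]=[0, 0, 4], msg_vec=[0, 0, 4]; VV[1]=max(VV[1],msg_vec) then VV[1][1]++ -> VV[1]=[0, 2, 4]
Event 7: LOCAL 0: VV[0][0]++ -> VV[0]=[3, 0, 0]
Event 8: LOCAL 0: VV[0][0]++ -> VV[0]=[4, 0, 0]
Event 9: SEND 1->2: VV[1][1]++ -> VV[1]=[0, 3, 4], msg_vec=[0, 3, 4]; VV[2]=max(VV[2],msg_vec) then VV[2][2]++ -> VV[2]=[0, 3, 5]
Event 1 stamp: [1, 0, 0]
Event 9 stamp: [0, 3, 4]
[1, 0, 0] <= [0, 3, 4]? False. Equal? False. Happens-before: False

Answer: no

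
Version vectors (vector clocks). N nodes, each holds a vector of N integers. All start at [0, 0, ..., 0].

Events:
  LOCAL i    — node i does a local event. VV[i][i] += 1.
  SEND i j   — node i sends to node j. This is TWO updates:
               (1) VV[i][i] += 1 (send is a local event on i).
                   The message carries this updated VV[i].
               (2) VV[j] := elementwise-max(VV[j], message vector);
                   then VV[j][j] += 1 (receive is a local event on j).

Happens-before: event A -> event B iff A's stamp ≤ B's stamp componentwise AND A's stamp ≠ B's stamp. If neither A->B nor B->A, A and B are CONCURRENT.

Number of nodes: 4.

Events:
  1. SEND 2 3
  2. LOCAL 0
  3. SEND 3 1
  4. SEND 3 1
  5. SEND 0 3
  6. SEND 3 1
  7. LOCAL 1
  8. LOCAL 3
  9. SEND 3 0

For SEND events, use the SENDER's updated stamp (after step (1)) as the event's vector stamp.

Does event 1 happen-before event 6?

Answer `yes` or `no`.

Answer: yes

Derivation:
Initial: VV[0]=[0, 0, 0, 0]
Initial: VV[1]=[0, 0, 0, 0]
Initial: VV[2]=[0, 0, 0, 0]
Initial: VV[3]=[0, 0, 0, 0]
Event 1: SEND 2->3: VV[2][2]++ -> VV[2]=[0, 0, 1, 0], msg_vec=[0, 0, 1, 0]; VV[3]=max(VV[3],msg_vec) then VV[3][3]++ -> VV[3]=[0, 0, 1, 1]
Event 2: LOCAL 0: VV[0][0]++ -> VV[0]=[1, 0, 0, 0]
Event 3: SEND 3->1: VV[3][3]++ -> VV[3]=[0, 0, 1, 2], msg_vec=[0, 0, 1, 2]; VV[1]=max(VV[1],msg_vec) then VV[1][1]++ -> VV[1]=[0, 1, 1, 2]
Event 4: SEND 3->1: VV[3][3]++ -> VV[3]=[0, 0, 1, 3], msg_vec=[0, 0, 1, 3]; VV[1]=max(VV[1],msg_vec) then VV[1][1]++ -> VV[1]=[0, 2, 1, 3]
Event 5: SEND 0->3: VV[0][0]++ -> VV[0]=[2, 0, 0, 0], msg_vec=[2, 0, 0, 0]; VV[3]=max(VV[3],msg_vec) then VV[3][3]++ -> VV[3]=[2, 0, 1, 4]
Event 6: SEND 3->1: VV[3][3]++ -> VV[3]=[2, 0, 1, 5], msg_vec=[2, 0, 1, 5]; VV[1]=max(VV[1],msg_vec) then VV[1][1]++ -> VV[1]=[2, 3, 1, 5]
Event 7: LOCAL 1: VV[1][1]++ -> VV[1]=[2, 4, 1, 5]
Event 8: LOCAL 3: VV[3][3]++ -> VV[3]=[2, 0, 1, 6]
Event 9: SEND 3->0: VV[3][3]++ -> VV[3]=[2, 0, 1, 7], msg_vec=[2, 0, 1, 7]; VV[0]=max(VV[0],msg_vec) then VV[0][0]++ -> VV[0]=[3, 0, 1, 7]
Event 1 stamp: [0, 0, 1, 0]
Event 6 stamp: [2, 0, 1, 5]
[0, 0, 1, 0] <= [2, 0, 1, 5]? True. Equal? False. Happens-before: True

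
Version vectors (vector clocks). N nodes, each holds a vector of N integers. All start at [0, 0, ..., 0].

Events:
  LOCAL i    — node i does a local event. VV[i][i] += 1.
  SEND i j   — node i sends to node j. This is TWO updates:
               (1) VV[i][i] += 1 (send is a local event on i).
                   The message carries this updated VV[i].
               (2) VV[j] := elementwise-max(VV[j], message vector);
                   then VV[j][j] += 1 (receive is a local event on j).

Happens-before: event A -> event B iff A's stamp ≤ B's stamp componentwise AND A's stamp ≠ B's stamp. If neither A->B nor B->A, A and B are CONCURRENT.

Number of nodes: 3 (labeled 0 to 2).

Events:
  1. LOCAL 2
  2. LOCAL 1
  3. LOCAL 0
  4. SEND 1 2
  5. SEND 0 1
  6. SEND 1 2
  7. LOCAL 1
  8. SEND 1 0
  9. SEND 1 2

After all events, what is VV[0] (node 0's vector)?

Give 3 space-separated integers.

Initial: VV[0]=[0, 0, 0]
Initial: VV[1]=[0, 0, 0]
Initial: VV[2]=[0, 0, 0]
Event 1: LOCAL 2: VV[2][2]++ -> VV[2]=[0, 0, 1]
Event 2: LOCAL 1: VV[1][1]++ -> VV[1]=[0, 1, 0]
Event 3: LOCAL 0: VV[0][0]++ -> VV[0]=[1, 0, 0]
Event 4: SEND 1->2: VV[1][1]++ -> VV[1]=[0, 2, 0], msg_vec=[0, 2, 0]; VV[2]=max(VV[2],msg_vec) then VV[2][2]++ -> VV[2]=[0, 2, 2]
Event 5: SEND 0->1: VV[0][0]++ -> VV[0]=[2, 0, 0], msg_vec=[2, 0, 0]; VV[1]=max(VV[1],msg_vec) then VV[1][1]++ -> VV[1]=[2, 3, 0]
Event 6: SEND 1->2: VV[1][1]++ -> VV[1]=[2, 4, 0], msg_vec=[2, 4, 0]; VV[2]=max(VV[2],msg_vec) then VV[2][2]++ -> VV[2]=[2, 4, 3]
Event 7: LOCAL 1: VV[1][1]++ -> VV[1]=[2, 5, 0]
Event 8: SEND 1->0: VV[1][1]++ -> VV[1]=[2, 6, 0], msg_vec=[2, 6, 0]; VV[0]=max(VV[0],msg_vec) then VV[0][0]++ -> VV[0]=[3, 6, 0]
Event 9: SEND 1->2: VV[1][1]++ -> VV[1]=[2, 7, 0], msg_vec=[2, 7, 0]; VV[2]=max(VV[2],msg_vec) then VV[2][2]++ -> VV[2]=[2, 7, 4]
Final vectors: VV[0]=[3, 6, 0]; VV[1]=[2, 7, 0]; VV[2]=[2, 7, 4]

Answer: 3 6 0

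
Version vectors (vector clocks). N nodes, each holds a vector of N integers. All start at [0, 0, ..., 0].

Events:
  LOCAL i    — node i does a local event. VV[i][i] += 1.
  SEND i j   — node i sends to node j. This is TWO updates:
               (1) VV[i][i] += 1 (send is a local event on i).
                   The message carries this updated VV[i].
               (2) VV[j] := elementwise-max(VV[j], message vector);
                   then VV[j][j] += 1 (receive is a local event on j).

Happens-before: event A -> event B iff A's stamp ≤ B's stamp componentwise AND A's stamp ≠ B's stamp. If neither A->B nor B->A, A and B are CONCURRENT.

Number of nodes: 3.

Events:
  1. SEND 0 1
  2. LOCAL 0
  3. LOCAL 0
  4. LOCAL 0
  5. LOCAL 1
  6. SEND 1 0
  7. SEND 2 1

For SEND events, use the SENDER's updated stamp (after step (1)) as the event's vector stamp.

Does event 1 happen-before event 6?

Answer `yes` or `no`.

Answer: yes

Derivation:
Initial: VV[0]=[0, 0, 0]
Initial: VV[1]=[0, 0, 0]
Initial: VV[2]=[0, 0, 0]
Event 1: SEND 0->1: VV[0][0]++ -> VV[0]=[1, 0, 0], msg_vec=[1, 0, 0]; VV[1]=max(VV[1],msg_vec) then VV[1][1]++ -> VV[1]=[1, 1, 0]
Event 2: LOCAL 0: VV[0][0]++ -> VV[0]=[2, 0, 0]
Event 3: LOCAL 0: VV[0][0]++ -> VV[0]=[3, 0, 0]
Event 4: LOCAL 0: VV[0][0]++ -> VV[0]=[4, 0, 0]
Event 5: LOCAL 1: VV[1][1]++ -> VV[1]=[1, 2, 0]
Event 6: SEND 1->0: VV[1][1]++ -> VV[1]=[1, 3, 0], msg_vec=[1, 3, 0]; VV[0]=max(VV[0],msg_vec) then VV[0][0]++ -> VV[0]=[5, 3, 0]
Event 7: SEND 2->1: VV[2][2]++ -> VV[2]=[0, 0, 1], msg_vec=[0, 0, 1]; VV[1]=max(VV[1],msg_vec) then VV[1][1]++ -> VV[1]=[1, 4, 1]
Event 1 stamp: [1, 0, 0]
Event 6 stamp: [1, 3, 0]
[1, 0, 0] <= [1, 3, 0]? True. Equal? False. Happens-before: True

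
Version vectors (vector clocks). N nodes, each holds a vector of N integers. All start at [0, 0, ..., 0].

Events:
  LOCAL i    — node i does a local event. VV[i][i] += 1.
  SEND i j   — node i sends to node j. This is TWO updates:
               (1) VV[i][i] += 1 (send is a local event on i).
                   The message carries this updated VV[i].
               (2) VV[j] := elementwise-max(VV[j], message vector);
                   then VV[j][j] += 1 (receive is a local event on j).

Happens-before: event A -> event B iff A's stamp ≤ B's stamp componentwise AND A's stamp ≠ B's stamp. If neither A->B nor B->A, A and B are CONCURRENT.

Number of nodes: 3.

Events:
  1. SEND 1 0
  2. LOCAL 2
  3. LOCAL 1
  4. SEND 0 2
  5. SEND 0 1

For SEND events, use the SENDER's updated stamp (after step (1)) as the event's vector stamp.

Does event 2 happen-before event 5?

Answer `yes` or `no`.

Answer: no

Derivation:
Initial: VV[0]=[0, 0, 0]
Initial: VV[1]=[0, 0, 0]
Initial: VV[2]=[0, 0, 0]
Event 1: SEND 1->0: VV[1][1]++ -> VV[1]=[0, 1, 0], msg_vec=[0, 1, 0]; VV[0]=max(VV[0],msg_vec) then VV[0][0]++ -> VV[0]=[1, 1, 0]
Event 2: LOCAL 2: VV[2][2]++ -> VV[2]=[0, 0, 1]
Event 3: LOCAL 1: VV[1][1]++ -> VV[1]=[0, 2, 0]
Event 4: SEND 0->2: VV[0][0]++ -> VV[0]=[2, 1, 0], msg_vec=[2, 1, 0]; VV[2]=max(VV[2],msg_vec) then VV[2][2]++ -> VV[2]=[2, 1, 2]
Event 5: SEND 0->1: VV[0][0]++ -> VV[0]=[3, 1, 0], msg_vec=[3, 1, 0]; VV[1]=max(VV[1],msg_vec) then VV[1][1]++ -> VV[1]=[3, 3, 0]
Event 2 stamp: [0, 0, 1]
Event 5 stamp: [3, 1, 0]
[0, 0, 1] <= [3, 1, 0]? False. Equal? False. Happens-before: False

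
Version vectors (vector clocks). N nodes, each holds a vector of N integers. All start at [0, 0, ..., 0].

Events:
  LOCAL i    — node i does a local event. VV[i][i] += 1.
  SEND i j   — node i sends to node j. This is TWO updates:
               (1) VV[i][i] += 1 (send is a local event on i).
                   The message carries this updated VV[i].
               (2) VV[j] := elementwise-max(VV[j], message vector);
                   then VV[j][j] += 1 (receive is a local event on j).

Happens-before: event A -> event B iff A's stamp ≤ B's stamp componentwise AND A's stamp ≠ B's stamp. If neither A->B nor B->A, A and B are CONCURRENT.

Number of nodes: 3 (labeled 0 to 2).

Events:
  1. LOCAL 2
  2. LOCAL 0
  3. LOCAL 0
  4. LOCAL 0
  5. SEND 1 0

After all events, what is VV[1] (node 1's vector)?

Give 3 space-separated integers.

Initial: VV[0]=[0, 0, 0]
Initial: VV[1]=[0, 0, 0]
Initial: VV[2]=[0, 0, 0]
Event 1: LOCAL 2: VV[2][2]++ -> VV[2]=[0, 0, 1]
Event 2: LOCAL 0: VV[0][0]++ -> VV[0]=[1, 0, 0]
Event 3: LOCAL 0: VV[0][0]++ -> VV[0]=[2, 0, 0]
Event 4: LOCAL 0: VV[0][0]++ -> VV[0]=[3, 0, 0]
Event 5: SEND 1->0: VV[1][1]++ -> VV[1]=[0, 1, 0], msg_vec=[0, 1, 0]; VV[0]=max(VV[0],msg_vec) then VV[0][0]++ -> VV[0]=[4, 1, 0]
Final vectors: VV[0]=[4, 1, 0]; VV[1]=[0, 1, 0]; VV[2]=[0, 0, 1]

Answer: 0 1 0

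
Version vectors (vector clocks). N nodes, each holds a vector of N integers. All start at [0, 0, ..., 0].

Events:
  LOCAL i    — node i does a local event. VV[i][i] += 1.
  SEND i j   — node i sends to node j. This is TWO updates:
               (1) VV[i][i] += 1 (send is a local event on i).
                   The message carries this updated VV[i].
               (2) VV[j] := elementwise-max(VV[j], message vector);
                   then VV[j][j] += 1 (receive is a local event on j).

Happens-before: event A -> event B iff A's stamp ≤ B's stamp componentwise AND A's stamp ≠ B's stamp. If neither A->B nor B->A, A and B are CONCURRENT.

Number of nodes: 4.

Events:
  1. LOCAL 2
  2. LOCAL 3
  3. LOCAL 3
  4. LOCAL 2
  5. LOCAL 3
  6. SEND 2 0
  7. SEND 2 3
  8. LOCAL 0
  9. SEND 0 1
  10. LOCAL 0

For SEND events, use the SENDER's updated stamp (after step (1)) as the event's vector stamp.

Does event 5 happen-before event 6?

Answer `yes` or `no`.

Answer: no

Derivation:
Initial: VV[0]=[0, 0, 0, 0]
Initial: VV[1]=[0, 0, 0, 0]
Initial: VV[2]=[0, 0, 0, 0]
Initial: VV[3]=[0, 0, 0, 0]
Event 1: LOCAL 2: VV[2][2]++ -> VV[2]=[0, 0, 1, 0]
Event 2: LOCAL 3: VV[3][3]++ -> VV[3]=[0, 0, 0, 1]
Event 3: LOCAL 3: VV[3][3]++ -> VV[3]=[0, 0, 0, 2]
Event 4: LOCAL 2: VV[2][2]++ -> VV[2]=[0, 0, 2, 0]
Event 5: LOCAL 3: VV[3][3]++ -> VV[3]=[0, 0, 0, 3]
Event 6: SEND 2->0: VV[2][2]++ -> VV[2]=[0, 0, 3, 0], msg_vec=[0, 0, 3, 0]; VV[0]=max(VV[0],msg_vec) then VV[0][0]++ -> VV[0]=[1, 0, 3, 0]
Event 7: SEND 2->3: VV[2][2]++ -> VV[2]=[0, 0, 4, 0], msg_vec=[0, 0, 4, 0]; VV[3]=max(VV[3],msg_vec) then VV[3][3]++ -> VV[3]=[0, 0, 4, 4]
Event 8: LOCAL 0: VV[0][0]++ -> VV[0]=[2, 0, 3, 0]
Event 9: SEND 0->1: VV[0][0]++ -> VV[0]=[3, 0, 3, 0], msg_vec=[3, 0, 3, 0]; VV[1]=max(VV[1],msg_vec) then VV[1][1]++ -> VV[1]=[3, 1, 3, 0]
Event 10: LOCAL 0: VV[0][0]++ -> VV[0]=[4, 0, 3, 0]
Event 5 stamp: [0, 0, 0, 3]
Event 6 stamp: [0, 0, 3, 0]
[0, 0, 0, 3] <= [0, 0, 3, 0]? False. Equal? False. Happens-before: False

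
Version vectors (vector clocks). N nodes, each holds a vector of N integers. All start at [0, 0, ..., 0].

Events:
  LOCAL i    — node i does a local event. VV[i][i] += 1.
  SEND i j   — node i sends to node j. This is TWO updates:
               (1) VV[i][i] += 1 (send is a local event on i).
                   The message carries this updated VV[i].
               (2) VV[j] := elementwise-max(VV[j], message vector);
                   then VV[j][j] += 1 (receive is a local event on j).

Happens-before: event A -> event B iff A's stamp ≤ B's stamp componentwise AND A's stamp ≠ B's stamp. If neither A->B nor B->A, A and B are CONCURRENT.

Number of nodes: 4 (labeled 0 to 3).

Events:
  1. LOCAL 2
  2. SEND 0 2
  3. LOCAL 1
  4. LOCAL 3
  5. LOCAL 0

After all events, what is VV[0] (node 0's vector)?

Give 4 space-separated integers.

Answer: 2 0 0 0

Derivation:
Initial: VV[0]=[0, 0, 0, 0]
Initial: VV[1]=[0, 0, 0, 0]
Initial: VV[2]=[0, 0, 0, 0]
Initial: VV[3]=[0, 0, 0, 0]
Event 1: LOCAL 2: VV[2][2]++ -> VV[2]=[0, 0, 1, 0]
Event 2: SEND 0->2: VV[0][0]++ -> VV[0]=[1, 0, 0, 0], msg_vec=[1, 0, 0, 0]; VV[2]=max(VV[2],msg_vec) then VV[2][2]++ -> VV[2]=[1, 0, 2, 0]
Event 3: LOCAL 1: VV[1][1]++ -> VV[1]=[0, 1, 0, 0]
Event 4: LOCAL 3: VV[3][3]++ -> VV[3]=[0, 0, 0, 1]
Event 5: LOCAL 0: VV[0][0]++ -> VV[0]=[2, 0, 0, 0]
Final vectors: VV[0]=[2, 0, 0, 0]; VV[1]=[0, 1, 0, 0]; VV[2]=[1, 0, 2, 0]; VV[3]=[0, 0, 0, 1]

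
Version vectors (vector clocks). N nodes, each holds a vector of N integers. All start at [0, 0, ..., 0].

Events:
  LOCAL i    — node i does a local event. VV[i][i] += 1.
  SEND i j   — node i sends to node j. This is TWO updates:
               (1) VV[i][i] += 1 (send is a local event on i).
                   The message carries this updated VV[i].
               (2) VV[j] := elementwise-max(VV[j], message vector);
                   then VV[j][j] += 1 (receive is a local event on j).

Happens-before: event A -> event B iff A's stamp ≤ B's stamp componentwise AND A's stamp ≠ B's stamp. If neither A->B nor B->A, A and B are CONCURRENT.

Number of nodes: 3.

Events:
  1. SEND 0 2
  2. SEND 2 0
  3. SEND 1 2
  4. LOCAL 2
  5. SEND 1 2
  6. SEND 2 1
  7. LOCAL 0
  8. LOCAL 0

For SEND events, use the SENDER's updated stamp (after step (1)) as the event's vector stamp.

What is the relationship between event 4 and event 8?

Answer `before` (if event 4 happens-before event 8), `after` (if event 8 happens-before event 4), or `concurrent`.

Answer: concurrent

Derivation:
Initial: VV[0]=[0, 0, 0]
Initial: VV[1]=[0, 0, 0]
Initial: VV[2]=[0, 0, 0]
Event 1: SEND 0->2: VV[0][0]++ -> VV[0]=[1, 0, 0], msg_vec=[1, 0, 0]; VV[2]=max(VV[2],msg_vec) then VV[2][2]++ -> VV[2]=[1, 0, 1]
Event 2: SEND 2->0: VV[2][2]++ -> VV[2]=[1, 0, 2], msg_vec=[1, 0, 2]; VV[0]=max(VV[0],msg_vec) then VV[0][0]++ -> VV[0]=[2, 0, 2]
Event 3: SEND 1->2: VV[1][1]++ -> VV[1]=[0, 1, 0], msg_vec=[0, 1, 0]; VV[2]=max(VV[2],msg_vec) then VV[2][2]++ -> VV[2]=[1, 1, 3]
Event 4: LOCAL 2: VV[2][2]++ -> VV[2]=[1, 1, 4]
Event 5: SEND 1->2: VV[1][1]++ -> VV[1]=[0, 2, 0], msg_vec=[0, 2, 0]; VV[2]=max(VV[2],msg_vec) then VV[2][2]++ -> VV[2]=[1, 2, 5]
Event 6: SEND 2->1: VV[2][2]++ -> VV[2]=[1, 2, 6], msg_vec=[1, 2, 6]; VV[1]=max(VV[1],msg_vec) then VV[1][1]++ -> VV[1]=[1, 3, 6]
Event 7: LOCAL 0: VV[0][0]++ -> VV[0]=[3, 0, 2]
Event 8: LOCAL 0: VV[0][0]++ -> VV[0]=[4, 0, 2]
Event 4 stamp: [1, 1, 4]
Event 8 stamp: [4, 0, 2]
[1, 1, 4] <= [4, 0, 2]? False
[4, 0, 2] <= [1, 1, 4]? False
Relation: concurrent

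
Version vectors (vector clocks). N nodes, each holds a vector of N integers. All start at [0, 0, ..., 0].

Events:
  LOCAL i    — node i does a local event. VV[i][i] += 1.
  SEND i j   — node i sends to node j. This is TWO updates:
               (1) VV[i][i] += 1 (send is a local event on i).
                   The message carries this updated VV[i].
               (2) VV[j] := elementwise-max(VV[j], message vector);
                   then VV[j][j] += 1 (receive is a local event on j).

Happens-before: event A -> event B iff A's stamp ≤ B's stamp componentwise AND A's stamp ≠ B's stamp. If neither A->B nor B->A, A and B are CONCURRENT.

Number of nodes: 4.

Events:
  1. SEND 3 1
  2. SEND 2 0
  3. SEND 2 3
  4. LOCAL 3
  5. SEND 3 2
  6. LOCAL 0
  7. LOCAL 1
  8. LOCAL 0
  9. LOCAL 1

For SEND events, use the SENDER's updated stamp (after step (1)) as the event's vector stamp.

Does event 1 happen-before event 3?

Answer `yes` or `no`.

Answer: no

Derivation:
Initial: VV[0]=[0, 0, 0, 0]
Initial: VV[1]=[0, 0, 0, 0]
Initial: VV[2]=[0, 0, 0, 0]
Initial: VV[3]=[0, 0, 0, 0]
Event 1: SEND 3->1: VV[3][3]++ -> VV[3]=[0, 0, 0, 1], msg_vec=[0, 0, 0, 1]; VV[1]=max(VV[1],msg_vec) then VV[1][1]++ -> VV[1]=[0, 1, 0, 1]
Event 2: SEND 2->0: VV[2][2]++ -> VV[2]=[0, 0, 1, 0], msg_vec=[0, 0, 1, 0]; VV[0]=max(VV[0],msg_vec) then VV[0][0]++ -> VV[0]=[1, 0, 1, 0]
Event 3: SEND 2->3: VV[2][2]++ -> VV[2]=[0, 0, 2, 0], msg_vec=[0, 0, 2, 0]; VV[3]=max(VV[3],msg_vec) then VV[3][3]++ -> VV[3]=[0, 0, 2, 2]
Event 4: LOCAL 3: VV[3][3]++ -> VV[3]=[0, 0, 2, 3]
Event 5: SEND 3->2: VV[3][3]++ -> VV[3]=[0, 0, 2, 4], msg_vec=[0, 0, 2, 4]; VV[2]=max(VV[2],msg_vec) then VV[2][2]++ -> VV[2]=[0, 0, 3, 4]
Event 6: LOCAL 0: VV[0][0]++ -> VV[0]=[2, 0, 1, 0]
Event 7: LOCAL 1: VV[1][1]++ -> VV[1]=[0, 2, 0, 1]
Event 8: LOCAL 0: VV[0][0]++ -> VV[0]=[3, 0, 1, 0]
Event 9: LOCAL 1: VV[1][1]++ -> VV[1]=[0, 3, 0, 1]
Event 1 stamp: [0, 0, 0, 1]
Event 3 stamp: [0, 0, 2, 0]
[0, 0, 0, 1] <= [0, 0, 2, 0]? False. Equal? False. Happens-before: False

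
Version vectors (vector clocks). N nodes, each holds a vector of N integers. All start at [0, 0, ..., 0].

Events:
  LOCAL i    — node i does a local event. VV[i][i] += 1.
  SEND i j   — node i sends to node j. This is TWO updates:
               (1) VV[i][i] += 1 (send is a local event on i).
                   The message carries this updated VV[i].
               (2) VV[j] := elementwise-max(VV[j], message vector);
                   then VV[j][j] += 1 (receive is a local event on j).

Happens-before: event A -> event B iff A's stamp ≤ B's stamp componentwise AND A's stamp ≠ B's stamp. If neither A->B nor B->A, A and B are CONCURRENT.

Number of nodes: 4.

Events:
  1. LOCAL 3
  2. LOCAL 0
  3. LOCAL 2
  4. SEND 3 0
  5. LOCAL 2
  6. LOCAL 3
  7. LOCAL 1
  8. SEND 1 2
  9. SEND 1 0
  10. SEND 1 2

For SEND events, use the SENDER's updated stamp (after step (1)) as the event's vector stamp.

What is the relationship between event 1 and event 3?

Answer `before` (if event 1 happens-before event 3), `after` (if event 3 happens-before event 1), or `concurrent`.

Answer: concurrent

Derivation:
Initial: VV[0]=[0, 0, 0, 0]
Initial: VV[1]=[0, 0, 0, 0]
Initial: VV[2]=[0, 0, 0, 0]
Initial: VV[3]=[0, 0, 0, 0]
Event 1: LOCAL 3: VV[3][3]++ -> VV[3]=[0, 0, 0, 1]
Event 2: LOCAL 0: VV[0][0]++ -> VV[0]=[1, 0, 0, 0]
Event 3: LOCAL 2: VV[2][2]++ -> VV[2]=[0, 0, 1, 0]
Event 4: SEND 3->0: VV[3][3]++ -> VV[3]=[0, 0, 0, 2], msg_vec=[0, 0, 0, 2]; VV[0]=max(VV[0],msg_vec) then VV[0][0]++ -> VV[0]=[2, 0, 0, 2]
Event 5: LOCAL 2: VV[2][2]++ -> VV[2]=[0, 0, 2, 0]
Event 6: LOCAL 3: VV[3][3]++ -> VV[3]=[0, 0, 0, 3]
Event 7: LOCAL 1: VV[1][1]++ -> VV[1]=[0, 1, 0, 0]
Event 8: SEND 1->2: VV[1][1]++ -> VV[1]=[0, 2, 0, 0], msg_vec=[0, 2, 0, 0]; VV[2]=max(VV[2],msg_vec) then VV[2][2]++ -> VV[2]=[0, 2, 3, 0]
Event 9: SEND 1->0: VV[1][1]++ -> VV[1]=[0, 3, 0, 0], msg_vec=[0, 3, 0, 0]; VV[0]=max(VV[0],msg_vec) then VV[0][0]++ -> VV[0]=[3, 3, 0, 2]
Event 10: SEND 1->2: VV[1][1]++ -> VV[1]=[0, 4, 0, 0], msg_vec=[0, 4, 0, 0]; VV[2]=max(VV[2],msg_vec) then VV[2][2]++ -> VV[2]=[0, 4, 4, 0]
Event 1 stamp: [0, 0, 0, 1]
Event 3 stamp: [0, 0, 1, 0]
[0, 0, 0, 1] <= [0, 0, 1, 0]? False
[0, 0, 1, 0] <= [0, 0, 0, 1]? False
Relation: concurrent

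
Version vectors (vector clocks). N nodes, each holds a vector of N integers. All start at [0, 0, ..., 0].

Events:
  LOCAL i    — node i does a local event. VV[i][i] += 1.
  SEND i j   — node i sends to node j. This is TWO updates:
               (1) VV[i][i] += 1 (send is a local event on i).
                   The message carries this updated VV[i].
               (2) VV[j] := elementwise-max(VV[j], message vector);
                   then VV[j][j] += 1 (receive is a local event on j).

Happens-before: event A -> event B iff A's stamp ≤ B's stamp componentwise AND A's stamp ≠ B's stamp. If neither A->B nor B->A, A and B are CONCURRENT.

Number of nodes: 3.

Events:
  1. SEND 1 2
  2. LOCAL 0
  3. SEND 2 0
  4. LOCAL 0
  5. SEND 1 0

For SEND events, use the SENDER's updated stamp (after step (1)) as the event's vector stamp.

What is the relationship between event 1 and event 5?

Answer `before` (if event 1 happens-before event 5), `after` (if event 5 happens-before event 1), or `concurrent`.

Answer: before

Derivation:
Initial: VV[0]=[0, 0, 0]
Initial: VV[1]=[0, 0, 0]
Initial: VV[2]=[0, 0, 0]
Event 1: SEND 1->2: VV[1][1]++ -> VV[1]=[0, 1, 0], msg_vec=[0, 1, 0]; VV[2]=max(VV[2],msg_vec) then VV[2][2]++ -> VV[2]=[0, 1, 1]
Event 2: LOCAL 0: VV[0][0]++ -> VV[0]=[1, 0, 0]
Event 3: SEND 2->0: VV[2][2]++ -> VV[2]=[0, 1, 2], msg_vec=[0, 1, 2]; VV[0]=max(VV[0],msg_vec) then VV[0][0]++ -> VV[0]=[2, 1, 2]
Event 4: LOCAL 0: VV[0][0]++ -> VV[0]=[3, 1, 2]
Event 5: SEND 1->0: VV[1][1]++ -> VV[1]=[0, 2, 0], msg_vec=[0, 2, 0]; VV[0]=max(VV[0],msg_vec) then VV[0][0]++ -> VV[0]=[4, 2, 2]
Event 1 stamp: [0, 1, 0]
Event 5 stamp: [0, 2, 0]
[0, 1, 0] <= [0, 2, 0]? True
[0, 2, 0] <= [0, 1, 0]? False
Relation: before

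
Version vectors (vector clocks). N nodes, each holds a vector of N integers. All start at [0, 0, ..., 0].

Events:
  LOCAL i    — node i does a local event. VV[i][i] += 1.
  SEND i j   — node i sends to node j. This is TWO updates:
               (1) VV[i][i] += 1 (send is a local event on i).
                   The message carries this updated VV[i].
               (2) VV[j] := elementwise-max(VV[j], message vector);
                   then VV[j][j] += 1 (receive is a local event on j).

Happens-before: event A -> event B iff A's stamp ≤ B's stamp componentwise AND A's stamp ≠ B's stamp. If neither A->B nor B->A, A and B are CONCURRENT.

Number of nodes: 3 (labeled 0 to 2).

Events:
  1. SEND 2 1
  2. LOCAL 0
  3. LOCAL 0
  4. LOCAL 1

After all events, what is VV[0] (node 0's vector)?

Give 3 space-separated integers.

Answer: 2 0 0

Derivation:
Initial: VV[0]=[0, 0, 0]
Initial: VV[1]=[0, 0, 0]
Initial: VV[2]=[0, 0, 0]
Event 1: SEND 2->1: VV[2][2]++ -> VV[2]=[0, 0, 1], msg_vec=[0, 0, 1]; VV[1]=max(VV[1],msg_vec) then VV[1][1]++ -> VV[1]=[0, 1, 1]
Event 2: LOCAL 0: VV[0][0]++ -> VV[0]=[1, 0, 0]
Event 3: LOCAL 0: VV[0][0]++ -> VV[0]=[2, 0, 0]
Event 4: LOCAL 1: VV[1][1]++ -> VV[1]=[0, 2, 1]
Final vectors: VV[0]=[2, 0, 0]; VV[1]=[0, 2, 1]; VV[2]=[0, 0, 1]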